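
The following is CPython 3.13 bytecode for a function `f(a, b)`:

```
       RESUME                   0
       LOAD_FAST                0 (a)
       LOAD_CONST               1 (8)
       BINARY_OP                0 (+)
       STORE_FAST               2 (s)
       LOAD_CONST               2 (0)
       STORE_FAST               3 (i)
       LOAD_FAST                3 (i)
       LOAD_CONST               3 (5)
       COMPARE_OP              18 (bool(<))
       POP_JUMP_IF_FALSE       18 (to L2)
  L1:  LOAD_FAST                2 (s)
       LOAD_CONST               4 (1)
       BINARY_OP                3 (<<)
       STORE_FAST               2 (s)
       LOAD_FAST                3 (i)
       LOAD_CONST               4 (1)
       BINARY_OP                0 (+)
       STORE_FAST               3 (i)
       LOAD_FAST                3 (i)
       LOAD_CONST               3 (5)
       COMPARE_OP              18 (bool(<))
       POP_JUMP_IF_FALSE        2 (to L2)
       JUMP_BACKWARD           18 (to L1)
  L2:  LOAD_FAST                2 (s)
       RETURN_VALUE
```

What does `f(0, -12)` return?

256

LOAD_FAST a → push 0
LOAD_CONST → push 8
BINARY_OP + → 0 + 8 = 8
STORE_FAST s → s=8
LOAD_CONST → push 0
STORE_FAST i → i=0
LOAD_FAST i → push 0
LOAD_CONST → push 5
COMPARE_OP bool(<) → 0 vs 5 = True
POP_JUMP_IF_FALSE → pop True; no jump
LOAD_FAST s → push 8
LOAD_CONST → push 1
BINARY_OP << → 8 << 1 = 16
STORE_FAST s → s=16
LOAD_FAST i → push 0
LOAD_CONST → push 1
BINARY_OP + → 0 + 1 = 1
STORE_FAST i → i=1
LOAD_FAST i → push 1
LOAD_CONST → push 5
COMPARE_OP bool(<) → 1 vs 5 = True
POP_JUMP_IF_FALSE → pop True; no jump
LOAD_FAST s → push 16
LOAD_CONST → push 1
BINARY_OP << → 16 << 1 = 32
STORE_FAST s → s=32
LOAD_FAST i → push 1
LOAD_CONST → push 1
BINARY_OP + → 1 + 1 = 2
STORE_FAST i → i=2
LOAD_FAST i → push 2
LOAD_CONST → push 5
COMPARE_OP bool(<) → 2 vs 5 = True
POP_JUMP_IF_FALSE → pop True; no jump
LOAD_FAST s → push 32
LOAD_CONST → push 1
BINARY_OP << → 32 << 1 = 64
STORE_FAST s → s=64
LOAD_FAST i → push 2
LOAD_CONST → push 1
BINARY_OP + → 2 + 1 = 3
STORE_FAST i → i=3
LOAD_FAST i → push 3
LOAD_CONST → push 5
COMPARE_OP bool(<) → 3 vs 5 = True
POP_JUMP_IF_FALSE → pop True; no jump
LOAD_FAST s → push 64
LOAD_CONST → push 1
BINARY_OP << → 64 << 1 = 128
STORE_FAST s → s=128
LOAD_FAST i → push 3
LOAD_CONST → push 1
BINARY_OP + → 3 + 1 = 4
STORE_FAST i → i=4
LOAD_FAST i → push 4
LOAD_CONST → push 5
COMPARE_OP bool(<) → 4 vs 5 = True
POP_JUMP_IF_FALSE → pop True; no jump
LOAD_FAST s → push 128
LOAD_CONST → push 1
BINARY_OP << → 128 << 1 = 256
STORE_FAST s → s=256
LOAD_FAST i → push 4
LOAD_CONST → push 1
BINARY_OP + → 4 + 1 = 5
STORE_FAST i → i=5
LOAD_FAST i → push 5
LOAD_CONST → push 5
COMPARE_OP bool(<) → 5 vs 5 = False
POP_JUMP_IF_FALSE → pop False; jump
LOAD_FAST s → push 256
RETURN_VALUE → return 256.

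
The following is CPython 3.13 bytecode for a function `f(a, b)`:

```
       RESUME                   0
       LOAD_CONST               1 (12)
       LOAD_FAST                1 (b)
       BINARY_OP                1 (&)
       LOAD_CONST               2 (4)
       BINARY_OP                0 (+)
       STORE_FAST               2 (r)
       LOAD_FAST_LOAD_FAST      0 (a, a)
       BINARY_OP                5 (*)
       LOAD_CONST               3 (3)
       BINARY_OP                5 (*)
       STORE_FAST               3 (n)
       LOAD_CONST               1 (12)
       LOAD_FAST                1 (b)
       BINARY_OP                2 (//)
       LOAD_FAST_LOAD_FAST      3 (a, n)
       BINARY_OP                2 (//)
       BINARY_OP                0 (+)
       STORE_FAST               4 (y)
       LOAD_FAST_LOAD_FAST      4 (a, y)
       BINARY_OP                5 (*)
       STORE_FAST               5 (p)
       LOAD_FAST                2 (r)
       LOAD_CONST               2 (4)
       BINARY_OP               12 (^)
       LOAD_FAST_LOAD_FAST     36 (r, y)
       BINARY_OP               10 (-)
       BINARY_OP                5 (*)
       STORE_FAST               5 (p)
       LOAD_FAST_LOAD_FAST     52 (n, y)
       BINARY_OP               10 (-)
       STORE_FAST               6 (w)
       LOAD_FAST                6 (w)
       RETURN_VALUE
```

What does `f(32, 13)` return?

LOAD_CONST → push 12. Stack: [12]
LOAD_FAST b → push 13. Stack: [12, 13]
BINARY_OP & → 12 & 13 = 12. Stack: [12]
LOAD_CONST → push 4. Stack: [12, 4]
BINARY_OP + → 12 + 4 = 16. Stack: [16]
STORE_FAST r → r=16. Stack: []
LOAD_FAST_LOAD_FAST a,a → push 32,32. Stack: [32, 32]
BINARY_OP * → 32 * 32 = 1024. Stack: [1024]
LOAD_CONST → push 3. Stack: [1024, 3]
BINARY_OP * → 1024 * 3 = 3072. Stack: [3072]
STORE_FAST n → n=3072. Stack: []
LOAD_CONST → push 12. Stack: [12]
LOAD_FAST b → push 13. Stack: [12, 13]
BINARY_OP // → 12 // 13 = 0. Stack: [0]
LOAD_FAST_LOAD_FAST a,n → push 32,3072. Stack: [0, 32, 3072]
BINARY_OP // → 32 // 3072 = 0. Stack: [0, 0]
BINARY_OP + → 0 + 0 = 0. Stack: [0]
STORE_FAST y → y=0. Stack: []
LOAD_FAST_LOAD_FAST a,y → push 32,0. Stack: [32, 0]
BINARY_OP * → 32 * 0 = 0. Stack: [0]
STORE_FAST p → p=0. Stack: []
LOAD_FAST r → push 16. Stack: [16]
LOAD_CONST → push 4. Stack: [16, 4]
BINARY_OP ^ → 16 ^ 4 = 20. Stack: [20]
LOAD_FAST_LOAD_FAST r,y → push 16,0. Stack: [20, 16, 0]
BINARY_OP - → 16 - 0 = 16. Stack: [20, 16]
BINARY_OP * → 20 * 16 = 320. Stack: [320]
STORE_FAST p → p=320. Stack: []
LOAD_FAST_LOAD_FAST n,y → push 3072,0. Stack: [3072, 0]
BINARY_OP - → 3072 - 0 = 3072. Stack: [3072]
STORE_FAST w → w=3072. Stack: []
LOAD_FAST w → push 3072. Stack: [3072]
RETURN_VALUE → return 3072.

3072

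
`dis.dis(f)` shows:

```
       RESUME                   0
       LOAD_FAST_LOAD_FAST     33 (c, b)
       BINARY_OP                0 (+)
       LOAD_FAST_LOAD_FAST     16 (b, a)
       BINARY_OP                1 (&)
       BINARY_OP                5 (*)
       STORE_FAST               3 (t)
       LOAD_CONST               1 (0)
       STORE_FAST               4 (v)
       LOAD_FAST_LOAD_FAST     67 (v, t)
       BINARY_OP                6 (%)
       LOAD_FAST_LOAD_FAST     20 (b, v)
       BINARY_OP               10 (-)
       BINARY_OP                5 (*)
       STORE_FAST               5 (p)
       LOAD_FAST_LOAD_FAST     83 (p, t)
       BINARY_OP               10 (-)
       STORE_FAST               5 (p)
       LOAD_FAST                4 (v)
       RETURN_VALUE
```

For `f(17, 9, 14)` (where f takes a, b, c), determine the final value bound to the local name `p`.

-23

LOAD_FAST_LOAD_FAST c,b → push 14,9. Stack: [14, 9]
BINARY_OP + → 14 + 9 = 23. Stack: [23]
LOAD_FAST_LOAD_FAST b,a → push 9,17. Stack: [23, 9, 17]
BINARY_OP & → 9 & 17 = 1. Stack: [23, 1]
BINARY_OP * → 23 * 1 = 23. Stack: [23]
STORE_FAST t → t=23. Stack: []
LOAD_CONST → push 0. Stack: [0]
STORE_FAST v → v=0. Stack: []
LOAD_FAST_LOAD_FAST v,t → push 0,23. Stack: [0, 23]
BINARY_OP % → 0 % 23 = 0. Stack: [0]
LOAD_FAST_LOAD_FAST b,v → push 9,0. Stack: [0, 9, 0]
BINARY_OP - → 9 - 0 = 9. Stack: [0, 9]
BINARY_OP * → 0 * 9 = 0. Stack: [0]
STORE_FAST p → p=0. Stack: []
LOAD_FAST_LOAD_FAST p,t → push 0,23. Stack: [0, 23]
BINARY_OP - → 0 - 23 = -23. Stack: [-23]
STORE_FAST p → p=-23. Stack: []
LOAD_FAST v → push 0. Stack: [0]
RETURN_VALUE → return 0.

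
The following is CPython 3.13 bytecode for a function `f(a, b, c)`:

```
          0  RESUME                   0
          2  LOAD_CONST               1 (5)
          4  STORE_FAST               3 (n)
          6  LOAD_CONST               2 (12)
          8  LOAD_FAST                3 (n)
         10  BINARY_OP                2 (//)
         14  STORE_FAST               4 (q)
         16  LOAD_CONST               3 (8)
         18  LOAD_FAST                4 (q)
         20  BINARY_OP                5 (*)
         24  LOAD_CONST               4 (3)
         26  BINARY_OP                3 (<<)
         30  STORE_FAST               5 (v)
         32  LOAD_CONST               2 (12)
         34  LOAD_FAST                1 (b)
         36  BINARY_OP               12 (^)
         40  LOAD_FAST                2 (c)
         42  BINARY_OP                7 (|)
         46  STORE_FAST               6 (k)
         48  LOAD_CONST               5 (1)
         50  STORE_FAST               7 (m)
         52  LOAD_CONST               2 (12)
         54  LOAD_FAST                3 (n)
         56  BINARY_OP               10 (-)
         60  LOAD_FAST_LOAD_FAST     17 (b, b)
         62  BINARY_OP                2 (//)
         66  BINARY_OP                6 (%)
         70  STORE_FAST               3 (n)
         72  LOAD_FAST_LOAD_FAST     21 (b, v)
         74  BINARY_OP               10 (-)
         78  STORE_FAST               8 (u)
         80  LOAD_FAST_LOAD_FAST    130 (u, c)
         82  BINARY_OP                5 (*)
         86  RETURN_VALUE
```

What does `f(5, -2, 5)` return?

-650

LOAD_CONST → push 5. Stack: [5]
STORE_FAST n → n=5. Stack: []
LOAD_CONST → push 12. Stack: [12]
LOAD_FAST n → push 5. Stack: [12, 5]
BINARY_OP // → 12 // 5 = 2. Stack: [2]
STORE_FAST q → q=2. Stack: []
LOAD_CONST → push 8. Stack: [8]
LOAD_FAST q → push 2. Stack: [8, 2]
BINARY_OP * → 8 * 2 = 16. Stack: [16]
LOAD_CONST → push 3. Stack: [16, 3]
BINARY_OP << → 16 << 3 = 128. Stack: [128]
STORE_FAST v → v=128. Stack: []
LOAD_CONST → push 12. Stack: [12]
LOAD_FAST b → push -2. Stack: [12, -2]
BINARY_OP ^ → 12 ^ -2 = -14. Stack: [-14]
LOAD_FAST c → push 5. Stack: [-14, 5]
BINARY_OP | → -14 | 5 = -9. Stack: [-9]
STORE_FAST k → k=-9. Stack: []
LOAD_CONST → push 1. Stack: [1]
STORE_FAST m → m=1. Stack: []
LOAD_CONST → push 12. Stack: [12]
LOAD_FAST n → push 5. Stack: [12, 5]
BINARY_OP - → 12 - 5 = 7. Stack: [7]
LOAD_FAST_LOAD_FAST b,b → push -2,-2. Stack: [7, -2, -2]
BINARY_OP // → -2 // -2 = 1. Stack: [7, 1]
BINARY_OP % → 7 % 1 = 0. Stack: [0]
STORE_FAST n → n=0. Stack: []
LOAD_FAST_LOAD_FAST b,v → push -2,128. Stack: [-2, 128]
BINARY_OP - → -2 - 128 = -130. Stack: [-130]
STORE_FAST u → u=-130. Stack: []
LOAD_FAST_LOAD_FAST u,c → push -130,5. Stack: [-130, 5]
BINARY_OP * → -130 * 5 = -650. Stack: [-650]
RETURN_VALUE → return -650.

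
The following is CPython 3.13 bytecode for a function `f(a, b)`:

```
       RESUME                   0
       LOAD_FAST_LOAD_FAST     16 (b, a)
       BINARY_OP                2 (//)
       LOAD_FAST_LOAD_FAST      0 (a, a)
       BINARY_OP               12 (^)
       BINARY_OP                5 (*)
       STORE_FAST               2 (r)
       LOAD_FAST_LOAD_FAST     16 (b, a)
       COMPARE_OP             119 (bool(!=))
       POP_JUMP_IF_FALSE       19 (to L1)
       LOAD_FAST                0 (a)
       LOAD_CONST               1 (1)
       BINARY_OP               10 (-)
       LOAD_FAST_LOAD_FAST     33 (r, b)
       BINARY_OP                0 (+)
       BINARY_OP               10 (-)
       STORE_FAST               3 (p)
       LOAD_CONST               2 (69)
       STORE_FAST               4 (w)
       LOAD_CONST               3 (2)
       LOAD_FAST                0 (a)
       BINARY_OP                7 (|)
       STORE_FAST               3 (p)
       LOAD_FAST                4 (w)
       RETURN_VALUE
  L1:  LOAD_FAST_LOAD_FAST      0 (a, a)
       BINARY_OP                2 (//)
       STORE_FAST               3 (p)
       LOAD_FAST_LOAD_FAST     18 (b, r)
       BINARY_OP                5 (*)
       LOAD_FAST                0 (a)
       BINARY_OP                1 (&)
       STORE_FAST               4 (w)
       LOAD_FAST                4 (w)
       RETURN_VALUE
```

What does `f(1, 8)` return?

LOAD_FAST_LOAD_FAST b,a → push 8,1. Stack: [8, 1]
BINARY_OP // → 8 // 1 = 8. Stack: [8]
LOAD_FAST_LOAD_FAST a,a → push 1,1. Stack: [8, 1, 1]
BINARY_OP ^ → 1 ^ 1 = 0. Stack: [8, 0]
BINARY_OP * → 8 * 0 = 0. Stack: [0]
STORE_FAST r → r=0. Stack: []
LOAD_FAST_LOAD_FAST b,a → push 8,1. Stack: [8, 1]
COMPARE_OP bool(!=) → 8 vs 1 = True. Stack: [True]
POP_JUMP_IF_FALSE → pop True; no jump. Stack: []
LOAD_FAST a → push 1. Stack: [1]
LOAD_CONST → push 1. Stack: [1, 1]
BINARY_OP - → 1 - 1 = 0. Stack: [0]
LOAD_FAST_LOAD_FAST r,b → push 0,8. Stack: [0, 0, 8]
BINARY_OP + → 0 + 8 = 8. Stack: [0, 8]
BINARY_OP - → 0 - 8 = -8. Stack: [-8]
STORE_FAST p → p=-8. Stack: []
LOAD_CONST → push 69. Stack: [69]
STORE_FAST w → w=69. Stack: []
LOAD_CONST → push 2. Stack: [2]
LOAD_FAST a → push 1. Stack: [2, 1]
BINARY_OP | → 2 | 1 = 3. Stack: [3]
STORE_FAST p → p=3. Stack: []
LOAD_FAST w → push 69. Stack: [69]
RETURN_VALUE → return 69.

69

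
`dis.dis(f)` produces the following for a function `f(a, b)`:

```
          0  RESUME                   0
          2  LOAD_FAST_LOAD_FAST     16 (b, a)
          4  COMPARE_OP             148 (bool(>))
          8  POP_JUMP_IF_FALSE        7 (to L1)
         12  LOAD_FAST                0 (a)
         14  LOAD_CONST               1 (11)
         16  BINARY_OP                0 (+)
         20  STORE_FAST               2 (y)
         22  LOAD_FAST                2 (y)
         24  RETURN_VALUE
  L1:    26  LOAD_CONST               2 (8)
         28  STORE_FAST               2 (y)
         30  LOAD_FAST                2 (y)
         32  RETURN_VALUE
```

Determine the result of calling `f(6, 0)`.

8

LOAD_FAST_LOAD_FAST b,a → push 0,6. Stack: [0, 6]
COMPARE_OP bool(>) → 0 vs 6 = False. Stack: [False]
POP_JUMP_IF_FALSE → pop False; jump. Stack: []
LOAD_CONST → push 8. Stack: [8]
STORE_FAST y → y=8. Stack: []
LOAD_FAST y → push 8. Stack: [8]
RETURN_VALUE → return 8.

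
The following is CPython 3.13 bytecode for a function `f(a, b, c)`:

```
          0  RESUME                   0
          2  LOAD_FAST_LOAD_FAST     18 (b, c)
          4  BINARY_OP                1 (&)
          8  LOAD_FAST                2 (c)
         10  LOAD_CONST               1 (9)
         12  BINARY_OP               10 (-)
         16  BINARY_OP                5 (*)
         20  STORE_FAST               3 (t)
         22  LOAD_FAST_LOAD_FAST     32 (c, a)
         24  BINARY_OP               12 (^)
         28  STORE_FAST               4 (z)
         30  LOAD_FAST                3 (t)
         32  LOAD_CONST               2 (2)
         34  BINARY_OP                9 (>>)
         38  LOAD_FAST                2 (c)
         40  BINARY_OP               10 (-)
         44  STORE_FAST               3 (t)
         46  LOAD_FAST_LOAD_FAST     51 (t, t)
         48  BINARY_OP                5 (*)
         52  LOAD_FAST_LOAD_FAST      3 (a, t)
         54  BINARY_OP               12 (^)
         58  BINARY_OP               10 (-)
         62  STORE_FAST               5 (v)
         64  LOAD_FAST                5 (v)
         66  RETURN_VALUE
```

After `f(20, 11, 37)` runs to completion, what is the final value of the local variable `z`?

49

LOAD_FAST_LOAD_FAST b,c → push 11,37. Stack: [11, 37]
BINARY_OP & → 11 & 37 = 1. Stack: [1]
LOAD_FAST c → push 37. Stack: [1, 37]
LOAD_CONST → push 9. Stack: [1, 37, 9]
BINARY_OP - → 37 - 9 = 28. Stack: [1, 28]
BINARY_OP * → 1 * 28 = 28. Stack: [28]
STORE_FAST t → t=28. Stack: []
LOAD_FAST_LOAD_FAST c,a → push 37,20. Stack: [37, 20]
BINARY_OP ^ → 37 ^ 20 = 49. Stack: [49]
STORE_FAST z → z=49. Stack: []
LOAD_FAST t → push 28. Stack: [28]
LOAD_CONST → push 2. Stack: [28, 2]
BINARY_OP >> → 28 >> 2 = 7. Stack: [7]
LOAD_FAST c → push 37. Stack: [7, 37]
BINARY_OP - → 7 - 37 = -30. Stack: [-30]
STORE_FAST t → t=-30. Stack: []
LOAD_FAST_LOAD_FAST t,t → push -30,-30. Stack: [-30, -30]
BINARY_OP * → -30 * -30 = 900. Stack: [900]
LOAD_FAST_LOAD_FAST a,t → push 20,-30. Stack: [900, 20, -30]
BINARY_OP ^ → 20 ^ -30 = -10. Stack: [900, -10]
BINARY_OP - → 900 - -10 = 910. Stack: [910]
STORE_FAST v → v=910. Stack: []
LOAD_FAST v → push 910. Stack: [910]
RETURN_VALUE → return 910.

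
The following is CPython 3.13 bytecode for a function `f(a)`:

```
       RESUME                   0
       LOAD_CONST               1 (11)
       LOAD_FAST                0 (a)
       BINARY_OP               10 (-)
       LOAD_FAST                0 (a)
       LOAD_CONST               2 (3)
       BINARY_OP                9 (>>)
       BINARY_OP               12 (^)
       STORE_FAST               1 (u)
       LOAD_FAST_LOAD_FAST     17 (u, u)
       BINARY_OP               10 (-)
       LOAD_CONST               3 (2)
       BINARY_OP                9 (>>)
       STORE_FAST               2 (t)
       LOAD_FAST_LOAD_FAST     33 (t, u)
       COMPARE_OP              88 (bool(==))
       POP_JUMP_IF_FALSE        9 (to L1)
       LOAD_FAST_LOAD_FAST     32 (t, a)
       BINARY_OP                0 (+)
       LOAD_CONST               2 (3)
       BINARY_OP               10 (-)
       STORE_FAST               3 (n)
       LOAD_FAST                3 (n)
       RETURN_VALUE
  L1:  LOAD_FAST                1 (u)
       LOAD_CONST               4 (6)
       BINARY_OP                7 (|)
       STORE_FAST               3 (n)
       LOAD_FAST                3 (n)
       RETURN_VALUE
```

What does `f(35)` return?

LOAD_CONST → push 11. Stack: [11]
LOAD_FAST a → push 35. Stack: [11, 35]
BINARY_OP - → 11 - 35 = -24. Stack: [-24]
LOAD_FAST a → push 35. Stack: [-24, 35]
LOAD_CONST → push 3. Stack: [-24, 35, 3]
BINARY_OP >> → 35 >> 3 = 4. Stack: [-24, 4]
BINARY_OP ^ → -24 ^ 4 = -20. Stack: [-20]
STORE_FAST u → u=-20. Stack: []
LOAD_FAST_LOAD_FAST u,u → push -20,-20. Stack: [-20, -20]
BINARY_OP - → -20 - -20 = 0. Stack: [0]
LOAD_CONST → push 2. Stack: [0, 2]
BINARY_OP >> → 0 >> 2 = 0. Stack: [0]
STORE_FAST t → t=0. Stack: []
LOAD_FAST_LOAD_FAST t,u → push 0,-20. Stack: [0, -20]
COMPARE_OP bool(==) → 0 vs -20 = False. Stack: [False]
POP_JUMP_IF_FALSE → pop False; jump. Stack: []
LOAD_FAST u → push -20. Stack: [-20]
LOAD_CONST → push 6. Stack: [-20, 6]
BINARY_OP | → -20 | 6 = -18. Stack: [-18]
STORE_FAST n → n=-18. Stack: []
LOAD_FAST n → push -18. Stack: [-18]
RETURN_VALUE → return -18.

-18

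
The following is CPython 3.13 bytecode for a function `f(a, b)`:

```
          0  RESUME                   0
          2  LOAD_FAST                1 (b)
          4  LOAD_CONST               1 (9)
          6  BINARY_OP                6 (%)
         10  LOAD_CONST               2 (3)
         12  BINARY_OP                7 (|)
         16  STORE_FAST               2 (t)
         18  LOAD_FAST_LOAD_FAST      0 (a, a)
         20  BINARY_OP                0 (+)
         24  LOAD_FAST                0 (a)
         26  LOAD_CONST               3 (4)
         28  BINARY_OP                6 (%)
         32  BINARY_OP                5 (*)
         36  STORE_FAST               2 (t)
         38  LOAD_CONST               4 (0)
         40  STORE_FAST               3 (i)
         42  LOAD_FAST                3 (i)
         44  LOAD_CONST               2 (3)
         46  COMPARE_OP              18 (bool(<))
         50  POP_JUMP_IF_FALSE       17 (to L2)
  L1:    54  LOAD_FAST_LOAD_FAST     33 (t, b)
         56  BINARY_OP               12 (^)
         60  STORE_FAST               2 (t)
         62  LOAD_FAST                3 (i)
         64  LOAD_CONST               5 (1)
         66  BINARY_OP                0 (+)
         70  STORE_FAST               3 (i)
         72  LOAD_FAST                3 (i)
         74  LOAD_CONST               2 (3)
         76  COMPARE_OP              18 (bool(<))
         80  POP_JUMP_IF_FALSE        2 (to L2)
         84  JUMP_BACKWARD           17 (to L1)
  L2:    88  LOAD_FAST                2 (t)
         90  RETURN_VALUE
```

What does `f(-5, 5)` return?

LOAD_FAST b → push 5. Stack: [5]
LOAD_CONST → push 9. Stack: [5, 9]
BINARY_OP % → 5 % 9 = 5. Stack: [5]
LOAD_CONST → push 3. Stack: [5, 3]
BINARY_OP | → 5 | 3 = 7. Stack: [7]
STORE_FAST t → t=7. Stack: []
LOAD_FAST_LOAD_FAST a,a → push -5,-5. Stack: [-5, -5]
BINARY_OP + → -5 + -5 = -10. Stack: [-10]
LOAD_FAST a → push -5. Stack: [-10, -5]
LOAD_CONST → push 4. Stack: [-10, -5, 4]
BINARY_OP % → -5 % 4 = 3. Stack: [-10, 3]
BINARY_OP * → -10 * 3 = -30. Stack: [-30]
STORE_FAST t → t=-30. Stack: []
LOAD_CONST → push 0. Stack: [0]
STORE_FAST i → i=0. Stack: []
LOAD_FAST i → push 0. Stack: [0]
LOAD_CONST → push 3. Stack: [0, 3]
COMPARE_OP bool(<) → 0 vs 3 = True. Stack: [True]
POP_JUMP_IF_FALSE → pop True; no jump. Stack: []
LOAD_FAST_LOAD_FAST t,b → push -30,5. Stack: [-30, 5]
BINARY_OP ^ → -30 ^ 5 = -25. Stack: [-25]
STORE_FAST t → t=-25. Stack: []
LOAD_FAST i → push 0. Stack: [0]
LOAD_CONST → push 1. Stack: [0, 1]
BINARY_OP + → 0 + 1 = 1. Stack: [1]
STORE_FAST i → i=1. Stack: []
LOAD_FAST i → push 1. Stack: [1]
LOAD_CONST → push 3. Stack: [1, 3]
COMPARE_OP bool(<) → 1 vs 3 = True. Stack: [True]
POP_JUMP_IF_FALSE → pop True; no jump. Stack: []
LOAD_FAST_LOAD_FAST t,b → push -25,5. Stack: [-25, 5]
BINARY_OP ^ → -25 ^ 5 = -30. Stack: [-30]
STORE_FAST t → t=-30. Stack: []
LOAD_FAST i → push 1. Stack: [1]
LOAD_CONST → push 1. Stack: [1, 1]
BINARY_OP + → 1 + 1 = 2. Stack: [2]
STORE_FAST i → i=2. Stack: []
LOAD_FAST i → push 2. Stack: [2]
LOAD_CONST → push 3. Stack: [2, 3]
COMPARE_OP bool(<) → 2 vs 3 = True. Stack: [True]
POP_JUMP_IF_FALSE → pop True; no jump. Stack: []
LOAD_FAST_LOAD_FAST t,b → push -30,5. Stack: [-30, 5]
BINARY_OP ^ → -30 ^ 5 = -25. Stack: [-25]
STORE_FAST t → t=-25. Stack: []
LOAD_FAST i → push 2. Stack: [2]
LOAD_CONST → push 1. Stack: [2, 1]
BINARY_OP + → 2 + 1 = 3. Stack: [3]
STORE_FAST i → i=3. Stack: []
LOAD_FAST i → push 3. Stack: [3]
LOAD_CONST → push 3. Stack: [3, 3]
COMPARE_OP bool(<) → 3 vs 3 = False. Stack: [False]
POP_JUMP_IF_FALSE → pop False; jump. Stack: []
LOAD_FAST t → push -25. Stack: [-25]
RETURN_VALUE → return -25.

-25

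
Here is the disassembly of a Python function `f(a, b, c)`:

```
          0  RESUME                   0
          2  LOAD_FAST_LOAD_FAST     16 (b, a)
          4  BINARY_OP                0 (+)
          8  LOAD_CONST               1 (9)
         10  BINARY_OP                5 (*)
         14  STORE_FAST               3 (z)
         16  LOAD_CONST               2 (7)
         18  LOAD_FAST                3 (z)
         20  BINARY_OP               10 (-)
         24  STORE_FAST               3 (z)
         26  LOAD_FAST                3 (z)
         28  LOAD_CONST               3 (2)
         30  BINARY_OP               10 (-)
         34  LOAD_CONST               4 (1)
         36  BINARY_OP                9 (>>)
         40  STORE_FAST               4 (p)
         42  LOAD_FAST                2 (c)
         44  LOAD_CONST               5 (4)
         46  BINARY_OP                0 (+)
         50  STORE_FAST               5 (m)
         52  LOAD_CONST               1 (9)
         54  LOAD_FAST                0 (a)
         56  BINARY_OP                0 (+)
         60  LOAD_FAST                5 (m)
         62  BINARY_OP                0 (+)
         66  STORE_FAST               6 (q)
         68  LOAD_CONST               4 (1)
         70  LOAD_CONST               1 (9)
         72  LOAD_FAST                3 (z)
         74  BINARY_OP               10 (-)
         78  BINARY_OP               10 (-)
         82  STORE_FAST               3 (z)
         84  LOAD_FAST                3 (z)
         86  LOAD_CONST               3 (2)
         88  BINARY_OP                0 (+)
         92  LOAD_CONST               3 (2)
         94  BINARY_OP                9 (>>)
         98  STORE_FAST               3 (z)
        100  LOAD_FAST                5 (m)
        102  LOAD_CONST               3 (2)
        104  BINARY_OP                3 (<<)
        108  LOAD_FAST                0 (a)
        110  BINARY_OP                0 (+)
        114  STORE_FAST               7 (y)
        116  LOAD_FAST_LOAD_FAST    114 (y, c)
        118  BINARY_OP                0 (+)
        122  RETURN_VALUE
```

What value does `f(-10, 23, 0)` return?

6

LOAD_FAST_LOAD_FAST b,a → push 23,-10. Stack: [23, -10]
BINARY_OP + → 23 + -10 = 13. Stack: [13]
LOAD_CONST → push 9. Stack: [13, 9]
BINARY_OP * → 13 * 9 = 117. Stack: [117]
STORE_FAST z → z=117. Stack: []
LOAD_CONST → push 7. Stack: [7]
LOAD_FAST z → push 117. Stack: [7, 117]
BINARY_OP - → 7 - 117 = -110. Stack: [-110]
STORE_FAST z → z=-110. Stack: []
LOAD_FAST z → push -110. Stack: [-110]
LOAD_CONST → push 2. Stack: [-110, 2]
BINARY_OP - → -110 - 2 = -112. Stack: [-112]
LOAD_CONST → push 1. Stack: [-112, 1]
BINARY_OP >> → -112 >> 1 = -56. Stack: [-56]
STORE_FAST p → p=-56. Stack: []
LOAD_FAST c → push 0. Stack: [0]
LOAD_CONST → push 4. Stack: [0, 4]
BINARY_OP + → 0 + 4 = 4. Stack: [4]
STORE_FAST m → m=4. Stack: []
LOAD_CONST → push 9. Stack: [9]
LOAD_FAST a → push -10. Stack: [9, -10]
BINARY_OP + → 9 + -10 = -1. Stack: [-1]
LOAD_FAST m → push 4. Stack: [-1, 4]
BINARY_OP + → -1 + 4 = 3. Stack: [3]
STORE_FAST q → q=3. Stack: []
LOAD_CONST → push 1. Stack: [1]
LOAD_CONST → push 9. Stack: [1, 9]
LOAD_FAST z → push -110. Stack: [1, 9, -110]
BINARY_OP - → 9 - -110 = 119. Stack: [1, 119]
BINARY_OP - → 1 - 119 = -118. Stack: [-118]
STORE_FAST z → z=-118. Stack: []
LOAD_FAST z → push -118. Stack: [-118]
LOAD_CONST → push 2. Stack: [-118, 2]
BINARY_OP + → -118 + 2 = -116. Stack: [-116]
LOAD_CONST → push 2. Stack: [-116, 2]
BINARY_OP >> → -116 >> 2 = -29. Stack: [-29]
STORE_FAST z → z=-29. Stack: []
LOAD_FAST m → push 4. Stack: [4]
LOAD_CONST → push 2. Stack: [4, 2]
BINARY_OP << → 4 << 2 = 16. Stack: [16]
LOAD_FAST a → push -10. Stack: [16, -10]
BINARY_OP + → 16 + -10 = 6. Stack: [6]
STORE_FAST y → y=6. Stack: []
LOAD_FAST_LOAD_FAST y,c → push 6,0. Stack: [6, 0]
BINARY_OP + → 6 + 0 = 6. Stack: [6]
RETURN_VALUE → return 6.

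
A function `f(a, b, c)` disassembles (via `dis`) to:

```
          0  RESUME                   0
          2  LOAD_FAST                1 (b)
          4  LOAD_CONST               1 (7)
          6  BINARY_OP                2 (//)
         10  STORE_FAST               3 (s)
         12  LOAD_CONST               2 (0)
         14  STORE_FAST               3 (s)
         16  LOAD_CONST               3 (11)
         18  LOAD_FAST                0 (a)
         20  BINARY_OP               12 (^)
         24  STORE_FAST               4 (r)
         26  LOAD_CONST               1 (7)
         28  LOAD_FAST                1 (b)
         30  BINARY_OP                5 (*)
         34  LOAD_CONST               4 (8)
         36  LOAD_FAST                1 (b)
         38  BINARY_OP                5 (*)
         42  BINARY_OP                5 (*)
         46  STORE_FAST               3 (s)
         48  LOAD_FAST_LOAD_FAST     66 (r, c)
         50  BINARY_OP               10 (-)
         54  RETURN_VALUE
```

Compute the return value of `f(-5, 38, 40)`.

-56

LOAD_FAST b → push 38. Stack: [38]
LOAD_CONST → push 7. Stack: [38, 7]
BINARY_OP // → 38 // 7 = 5. Stack: [5]
STORE_FAST s → s=5. Stack: []
LOAD_CONST → push 0. Stack: [0]
STORE_FAST s → s=0. Stack: []
LOAD_CONST → push 11. Stack: [11]
LOAD_FAST a → push -5. Stack: [11, -5]
BINARY_OP ^ → 11 ^ -5 = -16. Stack: [-16]
STORE_FAST r → r=-16. Stack: []
LOAD_CONST → push 7. Stack: [7]
LOAD_FAST b → push 38. Stack: [7, 38]
BINARY_OP * → 7 * 38 = 266. Stack: [266]
LOAD_CONST → push 8. Stack: [266, 8]
LOAD_FAST b → push 38. Stack: [266, 8, 38]
BINARY_OP * → 8 * 38 = 304. Stack: [266, 304]
BINARY_OP * → 266 * 304 = 80864. Stack: [80864]
STORE_FAST s → s=80864. Stack: []
LOAD_FAST_LOAD_FAST r,c → push -16,40. Stack: [-16, 40]
BINARY_OP - → -16 - 40 = -56. Stack: [-56]
RETURN_VALUE → return -56.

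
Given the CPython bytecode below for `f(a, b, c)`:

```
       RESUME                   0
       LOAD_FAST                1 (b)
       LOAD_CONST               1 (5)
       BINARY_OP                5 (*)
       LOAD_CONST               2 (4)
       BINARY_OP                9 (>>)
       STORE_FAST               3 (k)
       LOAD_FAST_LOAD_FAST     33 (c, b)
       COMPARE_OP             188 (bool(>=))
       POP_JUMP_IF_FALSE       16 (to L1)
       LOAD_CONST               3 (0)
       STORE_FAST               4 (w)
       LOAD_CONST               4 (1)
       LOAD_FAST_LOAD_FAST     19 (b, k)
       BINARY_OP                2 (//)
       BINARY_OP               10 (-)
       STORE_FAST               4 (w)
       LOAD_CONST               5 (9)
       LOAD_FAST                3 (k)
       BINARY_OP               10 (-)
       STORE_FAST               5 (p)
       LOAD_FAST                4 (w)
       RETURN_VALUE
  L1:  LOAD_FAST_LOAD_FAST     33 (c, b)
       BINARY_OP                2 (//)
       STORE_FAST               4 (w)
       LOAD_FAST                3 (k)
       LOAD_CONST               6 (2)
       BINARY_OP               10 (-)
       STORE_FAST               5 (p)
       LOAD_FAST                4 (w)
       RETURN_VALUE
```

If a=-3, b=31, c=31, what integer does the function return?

LOAD_FAST b → push 31. Stack: [31]
LOAD_CONST → push 5. Stack: [31, 5]
BINARY_OP * → 31 * 5 = 155. Stack: [155]
LOAD_CONST → push 4. Stack: [155, 4]
BINARY_OP >> → 155 >> 4 = 9. Stack: [9]
STORE_FAST k → k=9. Stack: []
LOAD_FAST_LOAD_FAST c,b → push 31,31. Stack: [31, 31]
COMPARE_OP bool(>=) → 31 vs 31 = True. Stack: [True]
POP_JUMP_IF_FALSE → pop True; no jump. Stack: []
LOAD_CONST → push 0. Stack: [0]
STORE_FAST w → w=0. Stack: []
LOAD_CONST → push 1. Stack: [1]
LOAD_FAST_LOAD_FAST b,k → push 31,9. Stack: [1, 31, 9]
BINARY_OP // → 31 // 9 = 3. Stack: [1, 3]
BINARY_OP - → 1 - 3 = -2. Stack: [-2]
STORE_FAST w → w=-2. Stack: []
LOAD_CONST → push 9. Stack: [9]
LOAD_FAST k → push 9. Stack: [9, 9]
BINARY_OP - → 9 - 9 = 0. Stack: [0]
STORE_FAST p → p=0. Stack: []
LOAD_FAST w → push -2. Stack: [-2]
RETURN_VALUE → return -2.

-2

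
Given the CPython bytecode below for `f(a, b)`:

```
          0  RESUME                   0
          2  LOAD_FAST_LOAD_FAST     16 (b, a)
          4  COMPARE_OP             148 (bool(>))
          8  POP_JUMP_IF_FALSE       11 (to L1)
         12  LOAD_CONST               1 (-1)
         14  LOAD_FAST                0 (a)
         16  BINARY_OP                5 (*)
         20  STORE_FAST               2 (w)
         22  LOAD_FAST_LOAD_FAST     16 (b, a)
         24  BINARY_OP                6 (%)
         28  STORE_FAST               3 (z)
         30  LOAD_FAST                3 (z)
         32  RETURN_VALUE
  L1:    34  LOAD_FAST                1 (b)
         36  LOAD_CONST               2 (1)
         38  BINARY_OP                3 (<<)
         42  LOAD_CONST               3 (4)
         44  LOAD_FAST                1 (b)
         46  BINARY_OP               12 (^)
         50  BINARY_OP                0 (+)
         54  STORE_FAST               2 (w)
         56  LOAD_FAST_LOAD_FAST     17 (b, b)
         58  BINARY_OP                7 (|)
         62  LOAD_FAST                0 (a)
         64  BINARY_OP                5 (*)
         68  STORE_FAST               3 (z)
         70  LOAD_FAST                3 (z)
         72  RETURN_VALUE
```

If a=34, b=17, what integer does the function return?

LOAD_FAST_LOAD_FAST b,a → push 17,34. Stack: [17, 34]
COMPARE_OP bool(>) → 17 vs 34 = False. Stack: [False]
POP_JUMP_IF_FALSE → pop False; jump. Stack: []
LOAD_FAST b → push 17. Stack: [17]
LOAD_CONST → push 1. Stack: [17, 1]
BINARY_OP << → 17 << 1 = 34. Stack: [34]
LOAD_CONST → push 4. Stack: [34, 4]
LOAD_FAST b → push 17. Stack: [34, 4, 17]
BINARY_OP ^ → 4 ^ 17 = 21. Stack: [34, 21]
BINARY_OP + → 34 + 21 = 55. Stack: [55]
STORE_FAST w → w=55. Stack: []
LOAD_FAST_LOAD_FAST b,b → push 17,17. Stack: [17, 17]
BINARY_OP | → 17 | 17 = 17. Stack: [17]
LOAD_FAST a → push 34. Stack: [17, 34]
BINARY_OP * → 17 * 34 = 578. Stack: [578]
STORE_FAST z → z=578. Stack: []
LOAD_FAST z → push 578. Stack: [578]
RETURN_VALUE → return 578.

578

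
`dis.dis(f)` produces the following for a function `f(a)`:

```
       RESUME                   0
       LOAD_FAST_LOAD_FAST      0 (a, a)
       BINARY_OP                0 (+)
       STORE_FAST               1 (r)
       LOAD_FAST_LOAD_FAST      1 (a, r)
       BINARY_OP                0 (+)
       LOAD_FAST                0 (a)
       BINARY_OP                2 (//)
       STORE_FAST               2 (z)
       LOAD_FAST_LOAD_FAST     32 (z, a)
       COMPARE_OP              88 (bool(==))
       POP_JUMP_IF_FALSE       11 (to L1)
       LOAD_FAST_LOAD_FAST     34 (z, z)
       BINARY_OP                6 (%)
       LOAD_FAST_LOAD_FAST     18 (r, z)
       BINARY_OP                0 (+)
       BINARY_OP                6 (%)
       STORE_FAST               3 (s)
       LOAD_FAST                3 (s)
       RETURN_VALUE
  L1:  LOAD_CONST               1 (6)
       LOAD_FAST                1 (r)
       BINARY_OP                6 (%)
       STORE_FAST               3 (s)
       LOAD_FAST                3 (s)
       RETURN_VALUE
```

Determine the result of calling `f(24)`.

LOAD_FAST_LOAD_FAST a,a → push 24,24. Stack: [24, 24]
BINARY_OP + → 24 + 24 = 48. Stack: [48]
STORE_FAST r → r=48. Stack: []
LOAD_FAST_LOAD_FAST a,r → push 24,48. Stack: [24, 48]
BINARY_OP + → 24 + 48 = 72. Stack: [72]
LOAD_FAST a → push 24. Stack: [72, 24]
BINARY_OP // → 72 // 24 = 3. Stack: [3]
STORE_FAST z → z=3. Stack: []
LOAD_FAST_LOAD_FAST z,a → push 3,24. Stack: [3, 24]
COMPARE_OP bool(==) → 3 vs 24 = False. Stack: [False]
POP_JUMP_IF_FALSE → pop False; jump. Stack: []
LOAD_CONST → push 6. Stack: [6]
LOAD_FAST r → push 48. Stack: [6, 48]
BINARY_OP % → 6 % 48 = 6. Stack: [6]
STORE_FAST s → s=6. Stack: []
LOAD_FAST s → push 6. Stack: [6]
RETURN_VALUE → return 6.

6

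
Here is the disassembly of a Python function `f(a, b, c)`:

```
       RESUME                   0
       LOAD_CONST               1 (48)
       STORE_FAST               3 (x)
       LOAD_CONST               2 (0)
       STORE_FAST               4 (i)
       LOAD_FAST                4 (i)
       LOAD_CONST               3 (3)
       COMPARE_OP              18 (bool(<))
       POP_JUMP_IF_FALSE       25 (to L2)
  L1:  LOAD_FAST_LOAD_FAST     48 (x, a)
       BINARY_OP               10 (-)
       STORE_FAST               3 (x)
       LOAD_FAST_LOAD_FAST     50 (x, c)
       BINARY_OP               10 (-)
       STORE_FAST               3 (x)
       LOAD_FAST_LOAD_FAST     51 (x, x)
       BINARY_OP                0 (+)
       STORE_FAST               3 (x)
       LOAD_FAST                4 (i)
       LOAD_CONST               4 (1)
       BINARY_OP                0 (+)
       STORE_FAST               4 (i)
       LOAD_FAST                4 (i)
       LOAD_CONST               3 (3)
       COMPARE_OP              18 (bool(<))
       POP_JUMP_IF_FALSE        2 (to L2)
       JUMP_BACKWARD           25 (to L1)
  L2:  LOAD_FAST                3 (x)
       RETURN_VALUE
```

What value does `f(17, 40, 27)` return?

LOAD_CONST → push 48. Stack: [48]
STORE_FAST x → x=48. Stack: []
LOAD_CONST → push 0. Stack: [0]
STORE_FAST i → i=0. Stack: []
LOAD_FAST i → push 0. Stack: [0]
LOAD_CONST → push 3. Stack: [0, 3]
COMPARE_OP bool(<) → 0 vs 3 = True. Stack: [True]
POP_JUMP_IF_FALSE → pop True; no jump. Stack: []
LOAD_FAST_LOAD_FAST x,a → push 48,17. Stack: [48, 17]
BINARY_OP - → 48 - 17 = 31. Stack: [31]
STORE_FAST x → x=31. Stack: []
LOAD_FAST_LOAD_FAST x,c → push 31,27. Stack: [31, 27]
BINARY_OP - → 31 - 27 = 4. Stack: [4]
STORE_FAST x → x=4. Stack: []
LOAD_FAST_LOAD_FAST x,x → push 4,4. Stack: [4, 4]
BINARY_OP + → 4 + 4 = 8. Stack: [8]
STORE_FAST x → x=8. Stack: []
LOAD_FAST i → push 0. Stack: [0]
LOAD_CONST → push 1. Stack: [0, 1]
BINARY_OP + → 0 + 1 = 1. Stack: [1]
STORE_FAST i → i=1. Stack: []
LOAD_FAST i → push 1. Stack: [1]
LOAD_CONST → push 3. Stack: [1, 3]
COMPARE_OP bool(<) → 1 vs 3 = True. Stack: [True]
POP_JUMP_IF_FALSE → pop True; no jump. Stack: []
LOAD_FAST_LOAD_FAST x,a → push 8,17. Stack: [8, 17]
BINARY_OP - → 8 - 17 = -9. Stack: [-9]
STORE_FAST x → x=-9. Stack: []
LOAD_FAST_LOAD_FAST x,c → push -9,27. Stack: [-9, 27]
BINARY_OP - → -9 - 27 = -36. Stack: [-36]
STORE_FAST x → x=-36. Stack: []
LOAD_FAST_LOAD_FAST x,x → push -36,-36. Stack: [-36, -36]
BINARY_OP + → -36 + -36 = -72. Stack: [-72]
STORE_FAST x → x=-72. Stack: []
LOAD_FAST i → push 1. Stack: [1]
LOAD_CONST → push 1. Stack: [1, 1]
BINARY_OP + → 1 + 1 = 2. Stack: [2]
STORE_FAST i → i=2. Stack: []
LOAD_FAST i → push 2. Stack: [2]
LOAD_CONST → push 3. Stack: [2, 3]
COMPARE_OP bool(<) → 2 vs 3 = True. Stack: [True]
POP_JUMP_IF_FALSE → pop True; no jump. Stack: []
LOAD_FAST_LOAD_FAST x,a → push -72,17. Stack: [-72, 17]
BINARY_OP - → -72 - 17 = -89. Stack: [-89]
STORE_FAST x → x=-89. Stack: []
LOAD_FAST_LOAD_FAST x,c → push -89,27. Stack: [-89, 27]
BINARY_OP - → -89 - 27 = -116. Stack: [-116]
STORE_FAST x → x=-116. Stack: []
LOAD_FAST_LOAD_FAST x,x → push -116,-116. Stack: [-116, -116]
BINARY_OP + → -116 + -116 = -232. Stack: [-232]
STORE_FAST x → x=-232. Stack: []
LOAD_FAST i → push 2. Stack: [2]
LOAD_CONST → push 1. Stack: [2, 1]
BINARY_OP + → 2 + 1 = 3. Stack: [3]
STORE_FAST i → i=3. Stack: []
LOAD_FAST i → push 3. Stack: [3]
LOAD_CONST → push 3. Stack: [3, 3]
COMPARE_OP bool(<) → 3 vs 3 = False. Stack: [False]
POP_JUMP_IF_FALSE → pop False; jump. Stack: []
LOAD_FAST x → push -232. Stack: [-232]
RETURN_VALUE → return -232.

-232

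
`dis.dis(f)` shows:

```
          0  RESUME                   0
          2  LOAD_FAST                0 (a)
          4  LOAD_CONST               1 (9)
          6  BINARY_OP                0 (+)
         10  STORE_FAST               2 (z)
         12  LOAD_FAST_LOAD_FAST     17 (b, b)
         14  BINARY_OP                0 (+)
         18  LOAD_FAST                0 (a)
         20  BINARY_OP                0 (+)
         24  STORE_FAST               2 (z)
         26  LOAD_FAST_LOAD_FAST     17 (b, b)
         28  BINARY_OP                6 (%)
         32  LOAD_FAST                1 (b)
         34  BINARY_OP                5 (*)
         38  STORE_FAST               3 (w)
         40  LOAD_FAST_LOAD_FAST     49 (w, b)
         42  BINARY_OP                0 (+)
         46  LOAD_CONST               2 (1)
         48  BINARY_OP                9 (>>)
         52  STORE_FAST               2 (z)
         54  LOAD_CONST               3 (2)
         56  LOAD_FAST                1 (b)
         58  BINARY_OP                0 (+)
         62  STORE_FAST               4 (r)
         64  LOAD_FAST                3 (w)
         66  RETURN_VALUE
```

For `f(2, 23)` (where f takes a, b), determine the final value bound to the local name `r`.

LOAD_FAST a → push 2. Stack: [2]
LOAD_CONST → push 9. Stack: [2, 9]
BINARY_OP + → 2 + 9 = 11. Stack: [11]
STORE_FAST z → z=11. Stack: []
LOAD_FAST_LOAD_FAST b,b → push 23,23. Stack: [23, 23]
BINARY_OP + → 23 + 23 = 46. Stack: [46]
LOAD_FAST a → push 2. Stack: [46, 2]
BINARY_OP + → 46 + 2 = 48. Stack: [48]
STORE_FAST z → z=48. Stack: []
LOAD_FAST_LOAD_FAST b,b → push 23,23. Stack: [23, 23]
BINARY_OP % → 23 % 23 = 0. Stack: [0]
LOAD_FAST b → push 23. Stack: [0, 23]
BINARY_OP * → 0 * 23 = 0. Stack: [0]
STORE_FAST w → w=0. Stack: []
LOAD_FAST_LOAD_FAST w,b → push 0,23. Stack: [0, 23]
BINARY_OP + → 0 + 23 = 23. Stack: [23]
LOAD_CONST → push 1. Stack: [23, 1]
BINARY_OP >> → 23 >> 1 = 11. Stack: [11]
STORE_FAST z → z=11. Stack: []
LOAD_CONST → push 2. Stack: [2]
LOAD_FAST b → push 23. Stack: [2, 23]
BINARY_OP + → 2 + 23 = 25. Stack: [25]
STORE_FAST r → r=25. Stack: []
LOAD_FAST w → push 0. Stack: [0]
RETURN_VALUE → return 0.

25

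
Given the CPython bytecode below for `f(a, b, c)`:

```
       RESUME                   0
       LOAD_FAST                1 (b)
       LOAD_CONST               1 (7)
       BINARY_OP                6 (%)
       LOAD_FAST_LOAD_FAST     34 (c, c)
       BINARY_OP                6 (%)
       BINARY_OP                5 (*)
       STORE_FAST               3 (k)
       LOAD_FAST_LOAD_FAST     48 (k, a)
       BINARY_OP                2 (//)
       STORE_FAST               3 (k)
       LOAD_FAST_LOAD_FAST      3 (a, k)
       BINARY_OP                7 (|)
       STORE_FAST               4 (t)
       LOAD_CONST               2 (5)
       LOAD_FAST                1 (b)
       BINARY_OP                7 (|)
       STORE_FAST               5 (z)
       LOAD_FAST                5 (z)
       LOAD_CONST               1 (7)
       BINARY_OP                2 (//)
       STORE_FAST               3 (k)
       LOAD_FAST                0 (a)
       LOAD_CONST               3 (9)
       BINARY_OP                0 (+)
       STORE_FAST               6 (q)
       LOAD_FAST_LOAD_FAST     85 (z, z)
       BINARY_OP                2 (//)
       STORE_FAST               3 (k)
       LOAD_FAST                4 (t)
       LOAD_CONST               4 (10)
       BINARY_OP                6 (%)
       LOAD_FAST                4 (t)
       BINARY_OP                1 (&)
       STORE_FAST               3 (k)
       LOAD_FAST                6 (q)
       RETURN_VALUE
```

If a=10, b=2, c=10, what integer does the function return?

19

LOAD_FAST b → push 2. Stack: [2]
LOAD_CONST → push 7. Stack: [2, 7]
BINARY_OP % → 2 % 7 = 2. Stack: [2]
LOAD_FAST_LOAD_FAST c,c → push 10,10. Stack: [2, 10, 10]
BINARY_OP % → 10 % 10 = 0. Stack: [2, 0]
BINARY_OP * → 2 * 0 = 0. Stack: [0]
STORE_FAST k → k=0. Stack: []
LOAD_FAST_LOAD_FAST k,a → push 0,10. Stack: [0, 10]
BINARY_OP // → 0 // 10 = 0. Stack: [0]
STORE_FAST k → k=0. Stack: []
LOAD_FAST_LOAD_FAST a,k → push 10,0. Stack: [10, 0]
BINARY_OP | → 10 | 0 = 10. Stack: [10]
STORE_FAST t → t=10. Stack: []
LOAD_CONST → push 5. Stack: [5]
LOAD_FAST b → push 2. Stack: [5, 2]
BINARY_OP | → 5 | 2 = 7. Stack: [7]
STORE_FAST z → z=7. Stack: []
LOAD_FAST z → push 7. Stack: [7]
LOAD_CONST → push 7. Stack: [7, 7]
BINARY_OP // → 7 // 7 = 1. Stack: [1]
STORE_FAST k → k=1. Stack: []
LOAD_FAST a → push 10. Stack: [10]
LOAD_CONST → push 9. Stack: [10, 9]
BINARY_OP + → 10 + 9 = 19. Stack: [19]
STORE_FAST q → q=19. Stack: []
LOAD_FAST_LOAD_FAST z,z → push 7,7. Stack: [7, 7]
BINARY_OP // → 7 // 7 = 1. Stack: [1]
STORE_FAST k → k=1. Stack: []
LOAD_FAST t → push 10. Stack: [10]
LOAD_CONST → push 10. Stack: [10, 10]
BINARY_OP % → 10 % 10 = 0. Stack: [0]
LOAD_FAST t → push 10. Stack: [0, 10]
BINARY_OP & → 0 & 10 = 0. Stack: [0]
STORE_FAST k → k=0. Stack: []
LOAD_FAST q → push 19. Stack: [19]
RETURN_VALUE → return 19.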